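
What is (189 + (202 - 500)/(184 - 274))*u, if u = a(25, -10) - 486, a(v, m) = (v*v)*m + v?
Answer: -19358998/15 ≈ -1.2906e+6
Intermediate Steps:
a(v, m) = v + m*v² (a(v, m) = v²*m + v = m*v² + v = v + m*v²)
u = -6711 (u = 25*(1 - 10*25) - 486 = 25*(1 - 250) - 486 = 25*(-249) - 486 = -6225 - 486 = -6711)
(189 + (202 - 500)/(184 - 274))*u = (189 + (202 - 500)/(184 - 274))*(-6711) = (189 - 298/(-90))*(-6711) = (189 - 298*(-1/90))*(-6711) = (189 + 149/45)*(-6711) = (8654/45)*(-6711) = -19358998/15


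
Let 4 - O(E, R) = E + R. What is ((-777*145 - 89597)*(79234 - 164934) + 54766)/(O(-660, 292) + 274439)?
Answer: 17333908166/274811 ≈ 63076.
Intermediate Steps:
O(E, R) = 4 - E - R (O(E, R) = 4 - (E + R) = 4 + (-E - R) = 4 - E - R)
((-777*145 - 89597)*(79234 - 164934) + 54766)/(O(-660, 292) + 274439) = ((-777*145 - 89597)*(79234 - 164934) + 54766)/((4 - 1*(-660) - 1*292) + 274439) = ((-112665 - 89597)*(-85700) + 54766)/((4 + 660 - 292) + 274439) = (-202262*(-85700) + 54766)/(372 + 274439) = (17333853400 + 54766)/274811 = 17333908166*(1/274811) = 17333908166/274811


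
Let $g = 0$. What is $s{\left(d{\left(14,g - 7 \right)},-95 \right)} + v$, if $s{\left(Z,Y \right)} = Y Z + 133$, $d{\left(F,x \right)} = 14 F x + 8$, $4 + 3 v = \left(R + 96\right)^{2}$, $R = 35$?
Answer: $135432$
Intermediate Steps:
$v = 5719$ ($v = - \frac{4}{3} + \frac{\left(35 + 96\right)^{2}}{3} = - \frac{4}{3} + \frac{131^{2}}{3} = - \frac{4}{3} + \frac{1}{3} \cdot 17161 = - \frac{4}{3} + \frac{17161}{3} = 5719$)
$d{\left(F,x \right)} = 8 + 14 F x$ ($d{\left(F,x \right)} = 14 F x + 8 = 8 + 14 F x$)
$s{\left(Z,Y \right)} = 133 + Y Z$
$s{\left(d{\left(14,g - 7 \right)},-95 \right)} + v = \left(133 - 95 \left(8 + 14 \cdot 14 \left(0 - 7\right)\right)\right) + 5719 = \left(133 - 95 \left(8 + 14 \cdot 14 \left(-7\right)\right)\right) + 5719 = \left(133 - 95 \left(8 - 1372\right)\right) + 5719 = \left(133 - -129580\right) + 5719 = \left(133 + 129580\right) + 5719 = 129713 + 5719 = 135432$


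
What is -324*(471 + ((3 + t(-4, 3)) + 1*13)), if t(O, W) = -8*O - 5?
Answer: -166536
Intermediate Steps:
t(O, W) = -5 - 8*O
-324*(471 + ((3 + t(-4, 3)) + 1*13)) = -324*(471 + ((3 + (-5 - 8*(-4))) + 1*13)) = -324*(471 + ((3 + (-5 + 32)) + 13)) = -324*(471 + ((3 + 27) + 13)) = -324*(471 + (30 + 13)) = -324*(471 + 43) = -324*514 = -166536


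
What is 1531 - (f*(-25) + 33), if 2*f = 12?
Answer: 1648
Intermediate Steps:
f = 6 (f = (½)*12 = 6)
1531 - (f*(-25) + 33) = 1531 - (6*(-25) + 33) = 1531 - (-150 + 33) = 1531 - 1*(-117) = 1531 + 117 = 1648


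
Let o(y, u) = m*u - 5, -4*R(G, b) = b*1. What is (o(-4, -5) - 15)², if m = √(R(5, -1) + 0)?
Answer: 2025/4 ≈ 506.25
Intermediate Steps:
R(G, b) = -b/4
m = ½ (m = √(-¼*(-1) + 0) = √(¼ + 0) = √(¼) = ½ ≈ 0.50000)
o(y, u) = -5 + u/2 (o(y, u) = u/2 - 5 = -5 + u/2)
(o(-4, -5) - 15)² = ((-5 + (½)*(-5)) - 15)² = ((-5 - 5/2) - 15)² = (-15/2 - 15)² = (-45/2)² = 2025/4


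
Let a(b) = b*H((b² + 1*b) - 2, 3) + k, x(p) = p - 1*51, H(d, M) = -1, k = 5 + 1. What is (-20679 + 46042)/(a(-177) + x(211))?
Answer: 25363/343 ≈ 73.945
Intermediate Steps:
k = 6
x(p) = -51 + p (x(p) = p - 51 = -51 + p)
a(b) = 6 - b (a(b) = b*(-1) + 6 = -b + 6 = 6 - b)
(-20679 + 46042)/(a(-177) + x(211)) = (-20679 + 46042)/((6 - 1*(-177)) + (-51 + 211)) = 25363/((6 + 177) + 160) = 25363/(183 + 160) = 25363/343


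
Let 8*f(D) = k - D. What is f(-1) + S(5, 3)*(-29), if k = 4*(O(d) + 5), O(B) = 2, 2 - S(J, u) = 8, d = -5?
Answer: 1421/8 ≈ 177.63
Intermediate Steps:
S(J, u) = -6 (S(J, u) = 2 - 1*8 = 2 - 8 = -6)
k = 28 (k = 4*(2 + 5) = 4*7 = 28)
f(D) = 7/2 - D/8 (f(D) = (28 - D)/8 = 7/2 - D/8)
f(-1) + S(5, 3)*(-29) = (7/2 - ⅛*(-1)) - 6*(-29) = (7/2 + ⅛) + 174 = 29/8 + 174 = 1421/8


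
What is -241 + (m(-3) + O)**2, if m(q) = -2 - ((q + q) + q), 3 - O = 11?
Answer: -240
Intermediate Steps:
O = -8 (O = 3 - 1*11 = 3 - 11 = -8)
m(q) = -2 - 3*q (m(q) = -2 - (2*q + q) = -2 - 3*q)
-241 + (m(-3) + O)**2 = -241 + ((-2 - 3*(-3)) - 8)**2 = -241 + ((-2 + 9) - 8)**2 = -241 + (7 - 8)**2 = -241 + (-1)**2 = -241 + 1 = -240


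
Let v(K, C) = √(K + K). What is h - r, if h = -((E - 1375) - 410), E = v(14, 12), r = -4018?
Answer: 5803 - 2*√7 ≈ 5797.7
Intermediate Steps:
v(K, C) = √2*√K (v(K, C) = √(2*K) = √2*√K)
E = 2*√7 (E = √2*√14 = 2*√7 ≈ 5.2915)
h = 1785 - 2*√7 (h = -((2*√7 - 1375) - 410) = -((-1375 + 2*√7) - 410) = -(-1785 + 2*√7) = 1785 - 2*√7 ≈ 1779.7)
h - r = (1785 - 2*√7) - 1*(-4018) = (1785 - 2*√7) + 4018 = 5803 - 2*√7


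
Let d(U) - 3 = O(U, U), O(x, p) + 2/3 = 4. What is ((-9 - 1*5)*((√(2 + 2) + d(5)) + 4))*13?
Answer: -6734/3 ≈ -2244.7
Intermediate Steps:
O(x, p) = 10/3 (O(x, p) = -⅔ + 4 = 10/3)
d(U) = 19/3 (d(U) = 3 + 10/3 = 19/3)
((-9 - 1*5)*((√(2 + 2) + d(5)) + 4))*13 = ((-9 - 1*5)*((√(2 + 2) + 19/3) + 4))*13 = ((-9 - 5)*((√4 + 19/3) + 4))*13 = -14*((2 + 19/3) + 4)*13 = -14*(25/3 + 4)*13 = -14*37/3*13 = -518/3*13 = -6734/3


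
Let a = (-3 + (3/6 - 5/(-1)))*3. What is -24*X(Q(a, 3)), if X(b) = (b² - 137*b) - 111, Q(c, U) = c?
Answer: 25974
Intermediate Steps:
a = 15/2 (a = (-3 + (3*(⅙) - 5*(-1)))*3 = (-3 + (½ + 5))*3 = (-3 + 11/2)*3 = (5/2)*3 = 15/2 ≈ 7.5000)
X(b) = -111 + b² - 137*b
-24*X(Q(a, 3)) = -24*(-111 + (15/2)² - 137*15/2) = -24*(-111 + 225/4 - 2055/2) = -24*(-4329/4) = 25974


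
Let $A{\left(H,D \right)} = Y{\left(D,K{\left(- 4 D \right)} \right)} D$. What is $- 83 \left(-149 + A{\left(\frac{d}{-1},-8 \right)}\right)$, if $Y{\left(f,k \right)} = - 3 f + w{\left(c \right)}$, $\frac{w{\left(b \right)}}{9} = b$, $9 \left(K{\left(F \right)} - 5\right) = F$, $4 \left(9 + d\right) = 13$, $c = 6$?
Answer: $64159$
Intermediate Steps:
$d = - \frac{23}{4}$ ($d = -9 + \frac{1}{4} \cdot 13 = -9 + \frac{13}{4} = - \frac{23}{4} \approx -5.75$)
$K{\left(F \right)} = 5 + \frac{F}{9}$
$w{\left(b \right)} = 9 b$
$Y{\left(f,k \right)} = 54 - 3 f$ ($Y{\left(f,k \right)} = - 3 f + 9 \cdot 6 = - 3 f + 54 = 54 - 3 f$)
$A{\left(H,D \right)} = D \left(54 - 3 D\right)$ ($A{\left(H,D \right)} = \left(54 - 3 D\right) D = D \left(54 - 3 D\right)$)
$- 83 \left(-149 + A{\left(\frac{d}{-1},-8 \right)}\right) = - 83 \left(-149 + 3 \left(-8\right) \left(18 - -8\right)\right) = - 83 \left(-149 + 3 \left(-8\right) \left(18 + 8\right)\right) = - 83 \left(-149 + 3 \left(-8\right) 26\right) = - 83 \left(-149 - 624\right) = \left(-83\right) \left(-773\right) = 64159$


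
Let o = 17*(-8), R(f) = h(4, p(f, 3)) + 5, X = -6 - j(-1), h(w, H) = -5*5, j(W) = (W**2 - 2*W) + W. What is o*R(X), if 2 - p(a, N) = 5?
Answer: 2720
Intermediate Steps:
p(a, N) = -3 (p(a, N) = 2 - 1*5 = 2 - 5 = -3)
j(W) = W**2 - W
h(w, H) = -25
X = -8 (X = -6 - (-1)*(-1 - 1) = -6 - (-1)*(-2) = -6 - 1*2 = -6 - 2 = -8)
R(f) = -20 (R(f) = -25 + 5 = -20)
o = -136
o*R(X) = -136*(-20) = 2720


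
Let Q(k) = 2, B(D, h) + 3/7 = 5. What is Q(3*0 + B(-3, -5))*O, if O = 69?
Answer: 138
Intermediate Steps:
B(D, h) = 32/7 (B(D, h) = -3/7 + 5 = 32/7)
Q(3*0 + B(-3, -5))*O = 2*69 = 138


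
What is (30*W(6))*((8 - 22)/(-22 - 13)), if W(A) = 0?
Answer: 0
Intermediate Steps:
(30*W(6))*((8 - 22)/(-22 - 13)) = (30*0)*((8 - 22)/(-22 - 13)) = 0*(-14/(-35)) = 0*(-14*(-1/35)) = 0*(⅖) = 0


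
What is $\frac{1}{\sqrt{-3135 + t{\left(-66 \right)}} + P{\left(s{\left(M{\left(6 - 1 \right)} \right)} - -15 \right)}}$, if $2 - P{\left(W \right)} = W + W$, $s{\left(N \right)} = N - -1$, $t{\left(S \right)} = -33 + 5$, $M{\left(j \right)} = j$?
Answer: $- \frac{40}{4763} - \frac{i \sqrt{3163}}{4763} \approx -0.0083981 - 0.011808 i$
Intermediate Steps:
$t{\left(S \right)} = -28$
$s{\left(N \right)} = 1 + N$ ($s{\left(N \right)} = N + 1 = 1 + N$)
$P{\left(W \right)} = 2 - 2 W$ ($P{\left(W \right)} = 2 - \left(W + W\right) = 2 - 2 W$)
$\frac{1}{\sqrt{-3135 + t{\left(-66 \right)}} + P{\left(s{\left(M{\left(6 - 1 \right)} \right)} - -15 \right)}} = \frac{1}{\sqrt{-3135 - 28} + \left(2 - 2 \left(\left(1 + \left(6 - 1\right)\right) - -15\right)\right)} = \frac{1}{\sqrt{-3163} + \left(2 - 2 \left(\left(1 + 5\right) + 15\right)\right)} = \frac{1}{i \sqrt{3163} + \left(2 - 2 \left(6 + 15\right)\right)} = \frac{1}{i \sqrt{3163} + \left(2 - 42\right)} = \frac{1}{i \sqrt{3163} - 40} = \frac{1}{-40 + i \sqrt{3163}}$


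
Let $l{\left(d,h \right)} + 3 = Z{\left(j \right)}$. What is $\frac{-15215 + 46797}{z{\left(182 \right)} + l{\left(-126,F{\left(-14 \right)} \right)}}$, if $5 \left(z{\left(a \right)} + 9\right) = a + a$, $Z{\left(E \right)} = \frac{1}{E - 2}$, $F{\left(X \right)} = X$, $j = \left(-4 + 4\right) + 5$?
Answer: $\frac{473730}{917} \approx 516.61$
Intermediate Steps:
$j = 5$ ($j = 0 + 5 = 5$)
$Z{\left(E \right)} = \frac{1}{-2 + E}$
$l{\left(d,h \right)} = - \frac{8}{3}$ ($l{\left(d,h \right)} = -3 + \frac{1}{-2 + 5} = -3 + \frac{1}{3} = - \frac{8}{3}$)
$z{\left(a \right)} = -9 + \frac{2 a}{5}$ ($z{\left(a \right)} = -9 + \frac{a + a}{5} = -9 + \frac{2 a}{5}$)
$\frac{-15215 + 46797}{z{\left(182 \right)} + l{\left(-126,F{\left(-14 \right)} \right)}} = \frac{-15215 + 46797}{\left(-9 + \frac{2}{5} \cdot 182\right) - \frac{8}{3}} = \frac{31582}{\left(-9 + \frac{364}{5}\right) - \frac{8}{3}} = \frac{31582}{\frac{319}{5} - \frac{8}{3}} = \frac{31582}{\frac{917}{15}} = 31582 \cdot \frac{15}{917} = \frac{473730}{917}$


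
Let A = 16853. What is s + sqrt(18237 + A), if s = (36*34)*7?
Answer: 8568 + 11*sqrt(290) ≈ 8755.3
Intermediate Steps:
s = 8568 (s = 1224*7 = 8568)
s + sqrt(18237 + A) = 8568 + sqrt(18237 + 16853) = 8568 + sqrt(35090) = 8568 + 11*sqrt(290)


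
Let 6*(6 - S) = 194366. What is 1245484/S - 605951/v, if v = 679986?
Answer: -2599612278587/66070839690 ≈ -39.346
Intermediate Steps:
S = -97165/3 (S = 6 - 1/6*194366 = 6 - 97183/3 = -97165/3 ≈ -32388.)
1245484/S - 605951/v = 1245484/(-97165/3) - 605951/679986 = 1245484*(-3/97165) - 605951*1/679986 = -3736452/97165 - 605951/679986 = -2599612278587/66070839690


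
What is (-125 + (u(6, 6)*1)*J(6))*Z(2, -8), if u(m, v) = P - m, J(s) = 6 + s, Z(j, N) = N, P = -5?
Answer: 2056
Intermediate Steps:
u(m, v) = -5 - m
(-125 + (u(6, 6)*1)*J(6))*Z(2, -8) = (-125 + ((-5 - 1*6)*1)*(6 + 6))*(-8) = (-125 + ((-5 - 6)*1)*12)*(-8) = (-125 - 11*1*12)*(-8) = (-125 - 11*12)*(-8) = (-125 - 132)*(-8) = -257*(-8) = 2056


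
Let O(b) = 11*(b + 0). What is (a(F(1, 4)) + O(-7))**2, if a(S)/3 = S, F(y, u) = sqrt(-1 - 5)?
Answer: 5875 - 462*I*sqrt(6) ≈ 5875.0 - 1131.7*I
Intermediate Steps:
F(y, u) = I*sqrt(6) (F(y, u) = sqrt(-6) = I*sqrt(6))
a(S) = 3*S
O(b) = 11*b
(a(F(1, 4)) + O(-7))**2 = (3*(I*sqrt(6)) + 11*(-7))**2 = (3*I*sqrt(6) - 77)**2 = (-77 + 3*I*sqrt(6))**2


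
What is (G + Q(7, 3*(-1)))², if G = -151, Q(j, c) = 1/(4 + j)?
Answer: 2755600/121 ≈ 22774.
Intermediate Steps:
(G + Q(7, 3*(-1)))² = (-151 + 1/(4 + 7))² = (-151 + 1/11)² = (-1660/11)² = 2755600/121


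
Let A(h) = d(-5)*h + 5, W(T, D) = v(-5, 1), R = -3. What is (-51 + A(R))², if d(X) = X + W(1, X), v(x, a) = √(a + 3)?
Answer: 1369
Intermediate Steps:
v(x, a) = √(3 + a)
W(T, D) = 2 (W(T, D) = √(3 + 1) = √4 = 2)
d(X) = 2 + X (d(X) = X + 2 = 2 + X)
A(h) = 5 - 3*h (A(h) = (2 - 5)*h + 5 = -3*h + 5 = 5 - 3*h)
(-51 + A(R))² = (-51 + (5 - 3*(-3)))² = (-51 + (5 + 9))² = (-51 + 14)² = (-37)² = 1369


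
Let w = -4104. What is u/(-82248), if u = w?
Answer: 171/3427 ≈ 0.049898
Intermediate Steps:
u = -4104
u/(-82248) = -4104/(-82248) = -4104*(-1/82248) = 171/3427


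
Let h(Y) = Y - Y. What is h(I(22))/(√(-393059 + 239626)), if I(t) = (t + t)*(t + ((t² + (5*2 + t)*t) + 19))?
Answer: 0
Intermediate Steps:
I(t) = 2*t*(19 + t + t² + t*(10 + t)) (I(t) = (2*t)*(t + ((t² + (10 + t)*t) + 19)) = (2*t)*(t + ((t² + t*(10 + t)) + 19)) = (2*t)*(t + (19 + t² + t*(10 + t))) = (2*t)*(19 + t + t² + t*(10 + t)) = 2*t*(19 + t + t² + t*(10 + t)))
h(Y) = 0
h(I(22))/(√(-393059 + 239626)) = 0/(√(-393059 + 239626)) = 0/(√(-153433)) = 0/((I*√153433)) = 0*(-I*√153433/153433) = 0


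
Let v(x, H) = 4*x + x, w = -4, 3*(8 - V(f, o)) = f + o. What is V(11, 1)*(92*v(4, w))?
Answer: 7360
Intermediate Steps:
V(f, o) = 8 - f/3 - o/3 (V(f, o) = 8 - (f + o)/3 = 8 + (-f/3 - o/3) = 8 - f/3 - o/3)
v(x, H) = 5*x
V(11, 1)*(92*v(4, w)) = (8 - ⅓*11 - ⅓*1)*(92*(5*4)) = (8 - 11/3 - ⅓)*(92*20) = 4*1840 = 7360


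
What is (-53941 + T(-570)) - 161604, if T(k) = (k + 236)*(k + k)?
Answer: 165215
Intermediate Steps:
T(k) = 2*k*(236 + k) (T(k) = (236 + k)*(2*k) = 2*k*(236 + k))
(-53941 + T(-570)) - 161604 = (-53941 + 2*(-570)*(236 - 570)) - 161604 = (-53941 + 2*(-570)*(-334)) - 161604 = (-53941 + 380760) - 161604 = 326819 - 161604 = 165215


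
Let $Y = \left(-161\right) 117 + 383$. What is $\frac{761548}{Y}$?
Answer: $- \frac{380774}{9227} \approx -41.267$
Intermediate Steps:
$Y = -18454$ ($Y = -18837 + 383 = -18454$)
$\frac{761548}{Y} = \frac{761548}{-18454} = 761548 \left(- \frac{1}{18454}\right) = - \frac{380774}{9227}$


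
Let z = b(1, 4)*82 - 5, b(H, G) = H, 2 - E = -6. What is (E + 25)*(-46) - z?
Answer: -1595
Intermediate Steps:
E = 8 (E = 2 - 1*(-6) = 2 + 6 = 8)
z = 77 (z = 1*82 - 5 = 82 - 5 = 77)
(E + 25)*(-46) - z = (8 + 25)*(-46) - 1*77 = 33*(-46) - 77 = -1518 - 77 = -1595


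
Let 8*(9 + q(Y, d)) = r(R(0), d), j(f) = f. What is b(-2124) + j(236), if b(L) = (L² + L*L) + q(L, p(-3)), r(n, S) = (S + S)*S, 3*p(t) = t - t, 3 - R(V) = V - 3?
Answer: 9022979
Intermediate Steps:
R(V) = 6 - V (R(V) = 3 - (V - 3) = 3 - (-3 + V) = 3 + (3 - V) = 6 - V)
p(t) = 0 (p(t) = (t - t)/3 = (⅓)*0 = 0)
r(n, S) = 2*S² (r(n, S) = (2*S)*S = 2*S²)
q(Y, d) = -9 + d²/4 (q(Y, d) = -9 + (2*d²)/8 = -9 + d²/4)
b(L) = -9 + 2*L² (b(L) = (L² + L*L) + (-9 + (¼)*0²) = (L² + L²) + (-9 + (¼)*0) = 2*L² + (-9 + 0) = 2*L² - 9 = -9 + 2*L²)
b(-2124) + j(236) = (-9 + 2*(-2124)²) + 236 = (-9 + 2*4511376) + 236 = (-9 + 9022752) + 236 = 9022743 + 236 = 9022979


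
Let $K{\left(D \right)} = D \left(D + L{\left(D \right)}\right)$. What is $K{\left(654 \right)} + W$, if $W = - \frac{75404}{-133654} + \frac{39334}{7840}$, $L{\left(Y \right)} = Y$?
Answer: $\frac{224092002793329}{261961840} \approx 8.5544 \cdot 10^{5}$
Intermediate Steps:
$K{\left(D \right)} = 2 D^{2}$ ($K{\left(D \right)} = D \left(D + D\right) = D 2 D = 2 D^{2}$)
$W = \frac{1462078449}{261961840}$ ($W = \left(-75404\right) \left(- \frac{1}{133654}\right) + 39334 \cdot \frac{1}{7840} = \frac{37702}{66827} + \frac{19667}{3920} = \frac{1462078449}{261961840} \approx 5.5813$)
$K{\left(654 \right)} + W = 2 \cdot 654^{2} + \frac{1462078449}{261961840} = 2 \cdot 427716 + \frac{1462078449}{261961840} = 855432 + \frac{1462078449}{261961840} = \frac{224092002793329}{261961840}$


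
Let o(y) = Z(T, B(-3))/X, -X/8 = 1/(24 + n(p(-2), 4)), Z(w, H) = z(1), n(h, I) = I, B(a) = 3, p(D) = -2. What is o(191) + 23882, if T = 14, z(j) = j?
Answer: 47757/2 ≈ 23879.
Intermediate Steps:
Z(w, H) = 1
X = -2/7 (X = -8/(24 + 4) = -8/28 = -8*1/28 = -2/7 ≈ -0.28571)
o(y) = -7/2 (o(y) = 1/(-2/7) = 1*(-7/2) = -7/2)
o(191) + 23882 = -7/2 + 23882 = 47757/2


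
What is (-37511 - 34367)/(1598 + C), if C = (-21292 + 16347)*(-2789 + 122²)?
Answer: 71878/59808177 ≈ 0.0012018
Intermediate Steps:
C = -59809775 (C = -4945*(-2789 + 14884) = -4945*12095 = -59809775)
(-37511 - 34367)/(1598 + C) = (-37511 - 34367)/(1598 - 59809775) = -71878/(-59808177) = -71878*(-1/59808177) = 71878/59808177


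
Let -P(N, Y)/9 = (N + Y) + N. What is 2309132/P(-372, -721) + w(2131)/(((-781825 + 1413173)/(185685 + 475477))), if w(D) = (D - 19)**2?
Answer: 9721474417269404/2081080845 ≈ 4.6714e+6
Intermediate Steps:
P(N, Y) = -18*N - 9*Y (P(N, Y) = -9*((N + Y) + N) = -9*(Y + 2*N) = -18*N - 9*Y)
w(D) = (-19 + D)**2
2309132/P(-372, -721) + w(2131)/(((-781825 + 1413173)/(185685 + 475477))) = 2309132/(-18*(-372) - 9*(-721)) + (-19 + 2131)**2/(((-781825 + 1413173)/(185685 + 475477))) = 2309132/(6696 + 6489) + 2112**2/((631348/661162)) = 2309132/13185 + 4460544/((631348*(1/661162))) = 2309132*(1/13185) + 4460544/(315674/330581) = 2309132/13185 + 4460544*(330581/315674) = 2309132/13185 + 737285548032/157837 = 9721474417269404/2081080845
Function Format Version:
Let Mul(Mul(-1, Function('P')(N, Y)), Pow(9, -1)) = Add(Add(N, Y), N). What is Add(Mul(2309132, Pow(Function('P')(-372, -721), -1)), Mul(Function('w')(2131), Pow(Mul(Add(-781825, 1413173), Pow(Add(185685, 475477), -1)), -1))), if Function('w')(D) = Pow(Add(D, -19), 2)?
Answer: Rational(9721474417269404, 2081080845) ≈ 4.6714e+6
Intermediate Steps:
Function('P')(N, Y) = Add(Mul(-18, N), Mul(-9, Y)) (Function('P')(N, Y) = Mul(-9, Add(Add(N, Y), N)) = Mul(-9, Add(Y, Mul(2, N))) = Add(Mul(-18, N), Mul(-9, Y)))
Function('w')(D) = Pow(Add(-19, D), 2)
Add(Mul(2309132, Pow(Function('P')(-372, -721), -1)), Mul(Function('w')(2131), Pow(Mul(Add(-781825, 1413173), Pow(Add(185685, 475477), -1)), -1))) = Add(Mul(2309132, Pow(Add(Mul(-18, -372), Mul(-9, -721)), -1)), Mul(Pow(Add(-19, 2131), 2), Pow(Mul(Add(-781825, 1413173), Pow(Add(185685, 475477), -1)), -1))) = Add(Mul(2309132, Pow(Add(6696, 6489), -1)), Mul(Pow(2112, 2), Pow(Mul(631348, Pow(661162, -1)), -1))) = Add(Mul(2309132, Pow(13185, -1)), Mul(4460544, Pow(Mul(631348, Rational(1, 661162)), -1))) = Add(Mul(2309132, Rational(1, 13185)), Mul(4460544, Pow(Rational(315674, 330581), -1))) = Add(Rational(2309132, 13185), Mul(4460544, Rational(330581, 315674))) = Add(Rational(2309132, 13185), Rational(737285548032, 157837)) = Rational(9721474417269404, 2081080845)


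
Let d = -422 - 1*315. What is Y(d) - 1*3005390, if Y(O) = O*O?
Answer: -2462221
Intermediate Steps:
d = -737 (d = -422 - 315 = -737)
Y(O) = O²
Y(d) - 1*3005390 = (-737)² - 1*3005390 = 543169 - 3005390 = -2462221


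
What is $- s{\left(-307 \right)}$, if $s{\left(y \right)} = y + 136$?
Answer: $171$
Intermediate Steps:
$s{\left(y \right)} = 136 + y$
$- s{\left(-307 \right)} = - (136 - 307) = \left(-1\right) \left(-171\right) = 171$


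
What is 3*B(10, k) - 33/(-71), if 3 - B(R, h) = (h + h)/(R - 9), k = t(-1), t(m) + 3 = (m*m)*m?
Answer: 2376/71 ≈ 33.465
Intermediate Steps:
t(m) = -3 + m³ (t(m) = -3 + (m*m)*m = -3 + m²*m = -3 + m³)
k = -4 (k = -3 + (-1)³ = -3 - 1 = -4)
B(R, h) = 3 - 2*h/(-9 + R) (B(R, h) = 3 - (h + h)/(R - 9) = 3 - 2*h/(-9 + R))
3*B(10, k) - 33/(-71) = 3*((-27 - 2*(-4) + 3*10)/(-9 + 10)) - 33/(-71) = 3*((-27 + 8 + 30)/1) - 33*(-1/71) = 3*(1*11) + 33/71 = 3*11 + 33/71 = 33 + 33/71 = 2376/71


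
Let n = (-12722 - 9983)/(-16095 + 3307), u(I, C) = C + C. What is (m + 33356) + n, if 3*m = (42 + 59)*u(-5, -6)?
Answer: 421412881/12788 ≈ 32954.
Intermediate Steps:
u(I, C) = 2*C
n = 22705/12788 (n = -22705/(-12788) = -22705*(-1/12788) = 22705/12788 ≈ 1.7755)
m = -404 (m = ((42 + 59)*(2*(-6)))/3 = (101*(-12))/3 = (⅓)*(-1212) = -404)
(m + 33356) + n = (-404 + 33356) + 22705/12788 = 32952 + 22705/12788 = 421412881/12788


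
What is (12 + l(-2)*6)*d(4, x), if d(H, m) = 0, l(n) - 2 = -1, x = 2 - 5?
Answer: 0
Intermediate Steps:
x = -3
l(n) = 1 (l(n) = 2 - 1 = 1)
(12 + l(-2)*6)*d(4, x) = (12 + 1*6)*0 = (12 + 6)*0 = 18*0 = 0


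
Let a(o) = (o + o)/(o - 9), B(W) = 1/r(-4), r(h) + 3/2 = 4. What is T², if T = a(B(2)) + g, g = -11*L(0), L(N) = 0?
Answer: 16/1849 ≈ 0.0086533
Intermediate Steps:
r(h) = 5/2 (r(h) = -3/2 + 4 = 5/2)
B(W) = ⅖ (B(W) = 1/(5/2) = ⅖)
a(o) = 2*o/(-9 + o) (a(o) = (2*o)/(-9 + o) = 2*o/(-9 + o))
g = 0 (g = -11*0 = 0)
T = -4/43 (T = 2*(⅖)/(-9 + ⅖) + 0 = 2*(⅖)/(-43/5) + 0 = 2*(⅖)*(-5/43) + 0 = -4/43 + 0 = -4/43 ≈ -0.093023)
T² = (-4/43)² = 16/1849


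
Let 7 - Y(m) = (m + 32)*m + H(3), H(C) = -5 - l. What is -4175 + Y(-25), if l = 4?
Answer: -3984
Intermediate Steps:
H(C) = -9 (H(C) = -5 - 1*4 = -5 - 4 = -9)
Y(m) = 16 - m*(32 + m) (Y(m) = 7 - ((m + 32)*m - 9) = 7 - ((32 + m)*m - 9) = 7 - (m*(32 + m) - 9) = 7 - (-9 + m*(32 + m)) = 7 + (9 - m*(32 + m)) = 16 - m*(32 + m))
-4175 + Y(-25) = -4175 + (16 - 1*(-25)**2 - 32*(-25)) = -4175 + (16 - 1*625 + 800) = -4175 + (16 - 625 + 800) = -4175 + 191 = -3984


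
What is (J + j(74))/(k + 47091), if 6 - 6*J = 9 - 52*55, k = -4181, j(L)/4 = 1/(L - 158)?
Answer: 19997/1802220 ≈ 0.011096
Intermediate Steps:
j(L) = 4/(-158 + L) (j(L) = 4/(L - 158) = 4/(-158 + L))
J = 2857/6 (J = 1 - (9 - 52*55)/6 = 1 - (9 - 2860)/6 = 1 - 1/6*(-2851) = 1 + 2851/6 = 2857/6 ≈ 476.17)
(J + j(74))/(k + 47091) = (2857/6 + 4/(-158 + 74))/(-4181 + 47091) = (2857/6 + 4/(-84))/42910 = (2857/6 + 4*(-1/84))*(1/42910) = (2857/6 - 1/21)*(1/42910) = (19997/42)*(1/42910) = 19997/1802220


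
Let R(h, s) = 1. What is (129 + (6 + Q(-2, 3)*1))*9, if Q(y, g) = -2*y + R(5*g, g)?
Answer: 1260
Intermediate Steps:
Q(y, g) = 1 - 2*y (Q(y, g) = -2*y + 1 = 1 - 2*y)
(129 + (6 + Q(-2, 3)*1))*9 = (129 + (6 + (1 - 2*(-2))*1))*9 = (129 + (6 + (1 + 4)*1))*9 = (129 + (6 + 5*1))*9 = (129 + (6 + 5))*9 = (129 + 11)*9 = 140*9 = 1260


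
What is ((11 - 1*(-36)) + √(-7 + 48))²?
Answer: (47 + √41)² ≈ 2851.9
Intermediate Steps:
((11 - 1*(-36)) + √(-7 + 48))² = ((11 + 36) + √41)² = (47 + √41)²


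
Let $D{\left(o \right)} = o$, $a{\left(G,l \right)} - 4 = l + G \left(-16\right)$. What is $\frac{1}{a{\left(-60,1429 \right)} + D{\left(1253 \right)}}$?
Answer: $\frac{1}{3646} \approx 0.00027427$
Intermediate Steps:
$a{\left(G,l \right)} = 4 + l - 16 G$ ($a{\left(G,l \right)} = 4 + \left(l + G \left(-16\right)\right) = 4 - \left(- l + 16 G\right) = 4 + l - 16 G$)
$\frac{1}{a{\left(-60,1429 \right)} + D{\left(1253 \right)}} = \frac{1}{\left(4 + 1429 - -960\right) + 1253} = \frac{1}{\left(4 + 1429 + 960\right) + 1253} = \frac{1}{2393 + 1253} = \frac{1}{3646}$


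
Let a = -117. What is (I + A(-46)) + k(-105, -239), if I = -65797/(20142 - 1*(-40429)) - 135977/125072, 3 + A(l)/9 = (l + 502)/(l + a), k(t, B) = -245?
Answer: -369652554181193/1234844986256 ≈ -299.35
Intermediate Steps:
A(l) = -27 + 9*(502 + l)/(-117 + l) (A(l) = -27 + 9*((l + 502)/(l - 117)) = -27 + 9*((502 + l)/(-117 + l)) = -27 + 9*(502 + l)/(-117 + l))
I = -16465625251/7575736112 (I = -65797/(20142 + 40429) - 135977*1/125072 = -65797/60571 - 135977/125072 = -16465625251/7575736112 ≈ -2.1735)
(I + A(-46)) + k(-105, -239) = (-16465625251/7575736112 + 9*(853 - 2*(-46))/(-117 - 46)) - 245 = (-16465625251/7575736112 + 9*(853 + 92)/(-163)) - 245 = (-16465625251/7575736112 + 9*(-1/163)*945) - 245 = (-16465625251/7575736112 - 8505/163) - 245 = -67115532548473/1234844986256 - 245 = -369652554181193/1234844986256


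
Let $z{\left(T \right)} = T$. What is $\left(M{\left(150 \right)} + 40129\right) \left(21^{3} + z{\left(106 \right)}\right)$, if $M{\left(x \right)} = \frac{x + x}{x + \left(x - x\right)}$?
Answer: $375907077$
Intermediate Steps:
$M{\left(x \right)} = 2$ ($M{\left(x \right)} = \frac{2 x}{x + 0} = \frac{2 x}{x} = 2$)
$\left(M{\left(150 \right)} + 40129\right) \left(21^{3} + z{\left(106 \right)}\right) = \left(2 + 40129\right) \left(21^{3} + 106\right) = 40131 \left(9261 + 106\right) = 40131 \cdot 9367 = 375907077$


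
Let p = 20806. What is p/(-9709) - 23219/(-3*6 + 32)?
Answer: -32246365/19418 ≈ -1660.6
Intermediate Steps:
p/(-9709) - 23219/(-3*6 + 32) = 20806/(-9709) - 23219/(-3*6 + 32) = 20806*(-1/9709) - 23219/(-18 + 32) = -20806/9709 - 23219/14 = -20806/9709 - 23219*1/14 = -20806/9709 - 3317/2 = -32246365/19418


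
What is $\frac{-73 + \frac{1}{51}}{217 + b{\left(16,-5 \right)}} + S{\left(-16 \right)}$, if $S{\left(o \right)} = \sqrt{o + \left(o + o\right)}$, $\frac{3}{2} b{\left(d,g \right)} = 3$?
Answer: $- \frac{3722}{11169} + 4 i \sqrt{3} \approx -0.33324 + 6.9282 i$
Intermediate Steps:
$b{\left(d,g \right)} = 2$ ($b{\left(d,g \right)} = \frac{2}{3} \cdot 3 = 2$)
$S{\left(o \right)} = \sqrt{3} \sqrt{o}$ ($S{\left(o \right)} = \sqrt{o + 2 o} = \sqrt{3 o} = \sqrt{3} \sqrt{o}$)
$\frac{-73 + \frac{1}{51}}{217 + b{\left(16,-5 \right)}} + S{\left(-16 \right)} = \frac{-73 + \frac{1}{51}}{217 + 2} + \sqrt{3} \sqrt{-16} = \frac{-73 + \frac{1}{51}}{219} + \sqrt{3} \cdot 4 i = \left(- \frac{3722}{51}\right) \frac{1}{219} + 4 i \sqrt{3} = - \frac{3722}{11169} + 4 i \sqrt{3}$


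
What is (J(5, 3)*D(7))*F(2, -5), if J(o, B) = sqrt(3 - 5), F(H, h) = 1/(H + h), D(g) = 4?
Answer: -4*I*sqrt(2)/3 ≈ -1.8856*I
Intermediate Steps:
J(o, B) = I*sqrt(2) (J(o, B) = sqrt(-2) = I*sqrt(2))
(J(5, 3)*D(7))*F(2, -5) = ((I*sqrt(2))*4)/(2 - 5) = (4*I*sqrt(2))/(-3) = (4*I*sqrt(2))*(-1/3) = -4*I*sqrt(2)/3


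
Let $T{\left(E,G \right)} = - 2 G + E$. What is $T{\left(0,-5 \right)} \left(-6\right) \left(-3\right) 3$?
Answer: $540$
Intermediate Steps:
$T{\left(E,G \right)} = E - 2 G$
$T{\left(0,-5 \right)} \left(-6\right) \left(-3\right) 3 = \left(0 - -10\right) \left(-6\right) \left(-3\right) 3 = \left(0 + 10\right) \left(-6\right) \left(-3\right) 3 = 10 \left(-6\right) \left(-3\right) 3 = \left(-60\right) \left(-3\right) 3 = 180 \cdot 3 = 540$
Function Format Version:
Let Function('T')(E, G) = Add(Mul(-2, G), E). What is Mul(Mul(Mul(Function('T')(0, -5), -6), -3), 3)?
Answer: 540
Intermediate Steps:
Function('T')(E, G) = Add(E, Mul(-2, G))
Mul(Mul(Mul(Function('T')(0, -5), -6), -3), 3) = Mul(Mul(Mul(Add(0, Mul(-2, -5)), -6), -3), 3) = Mul(Mul(Mul(Add(0, 10), -6), -3), 3) = Mul(Mul(Mul(10, -6), -3), 3) = Mul(Mul(-60, -3), 3) = Mul(180, 3) = 540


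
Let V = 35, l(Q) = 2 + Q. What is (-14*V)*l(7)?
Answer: -4410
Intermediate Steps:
(-14*V)*l(7) = (-14*35)*(2 + 7) = -490*9 = -4410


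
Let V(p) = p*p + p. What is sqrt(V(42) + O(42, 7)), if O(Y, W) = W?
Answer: 7*sqrt(37) ≈ 42.579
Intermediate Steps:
V(p) = p + p**2 (V(p) = p**2 + p = p + p**2)
sqrt(V(42) + O(42, 7)) = sqrt(42*(1 + 42) + 7) = sqrt(42*43 + 7) = sqrt(1806 + 7) = sqrt(1813) = 7*sqrt(37)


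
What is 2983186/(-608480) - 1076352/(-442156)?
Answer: -83011865507/33630385360 ≈ -2.4684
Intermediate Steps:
2983186/(-608480) - 1076352/(-442156) = 2983186*(-1/608480) - 1076352*(-1/442156) = -1491593/304240 + 269088/110539 = -83011865507/33630385360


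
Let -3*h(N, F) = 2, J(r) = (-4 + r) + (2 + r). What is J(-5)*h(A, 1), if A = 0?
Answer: 8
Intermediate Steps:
J(r) = -2 + 2*r
h(N, F) = -2/3 (h(N, F) = -1/3*2 = -2/3)
J(-5)*h(A, 1) = (-2 + 2*(-5))*(-2/3) = (-2 - 10)*(-2/3) = -12*(-2/3) = 8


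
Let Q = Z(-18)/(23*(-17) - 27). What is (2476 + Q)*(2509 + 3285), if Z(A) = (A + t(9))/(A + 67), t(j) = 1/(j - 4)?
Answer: 734584320353/51205 ≈ 1.4346e+7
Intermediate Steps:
t(j) = 1/(-4 + j)
Z(A) = (⅕ + A)/(67 + A) (Z(A) = (A + 1/(-4 + 9))/(A + 67) = (A + 1/5)/(67 + A) = (A + ⅕)/(67 + A) = (⅕ + A)/(67 + A))
Q = 89/102410 (Q = ((⅕ - 18)/(67 - 18))/(23*(-17) - 27) = (-89/5/49)/(-391 - 27) = ((1/49)*(-89/5))/(-418) = -89/245*(-1/418) = 89/102410 ≈ 0.00086906)
(2476 + Q)*(2509 + 3285) = (2476 + 89/102410)*(2509 + 3285) = (253567249/102410)*5794 = 734584320353/51205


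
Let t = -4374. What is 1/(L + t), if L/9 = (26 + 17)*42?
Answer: 1/11880 ≈ 8.4175e-5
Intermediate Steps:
L = 16254 (L = 9*((26 + 17)*42) = 9*(43*42) = 9*1806 = 16254)
1/(L + t) = 1/(16254 - 4374) = 1/11880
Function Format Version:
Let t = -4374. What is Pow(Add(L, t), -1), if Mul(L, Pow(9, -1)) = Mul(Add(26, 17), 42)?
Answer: Rational(1, 11880) ≈ 8.4175e-5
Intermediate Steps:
L = 16254 (L = Mul(9, Mul(Add(26, 17), 42)) = Mul(9, Mul(43, 42)) = Mul(9, 1806) = 16254)
Pow(Add(L, t), -1) = Pow(Add(16254, -4374), -1) = Pow(11880, -1) = Rational(1, 11880)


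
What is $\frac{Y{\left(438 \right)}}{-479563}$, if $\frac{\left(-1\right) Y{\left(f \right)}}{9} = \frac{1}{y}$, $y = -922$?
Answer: $- \frac{9}{442157086} \approx -2.0355 \cdot 10^{-8}$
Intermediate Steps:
$Y{\left(f \right)} = \frac{9}{922}$ ($Y{\left(f \right)} = - \frac{9}{-922} = \left(-9\right) \left(- \frac{1}{922}\right) = \frac{9}{922}$)
$\frac{Y{\left(438 \right)}}{-479563} = \frac{9}{922 \left(-479563\right)} = \frac{9}{922} \left(- \frac{1}{479563}\right) = - \frac{9}{442157086}$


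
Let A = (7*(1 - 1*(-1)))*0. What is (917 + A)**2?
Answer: 840889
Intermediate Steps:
A = 0 (A = (7*(1 + 1))*0 = (7*2)*0 = 14*0 = 0)
(917 + A)**2 = (917 + 0)**2 = 917**2 = 840889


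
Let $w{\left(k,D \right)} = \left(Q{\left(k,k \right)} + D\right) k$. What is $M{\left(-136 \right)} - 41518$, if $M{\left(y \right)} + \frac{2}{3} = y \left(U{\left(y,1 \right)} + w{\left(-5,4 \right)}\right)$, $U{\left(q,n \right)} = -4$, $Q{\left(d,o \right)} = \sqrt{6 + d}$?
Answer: $- \frac{112724}{3} \approx -37575.0$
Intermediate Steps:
$w{\left(k,D \right)} = k \left(D + \sqrt{6 + k}\right)$ ($w{\left(k,D \right)} = \left(\sqrt{6 + k} + D\right) k = \left(D + \sqrt{6 + k}\right) k = k \left(D + \sqrt{6 + k}\right)$)
$M{\left(y \right)} = - \frac{2}{3} - 29 y$ ($M{\left(y \right)} = - \frac{2}{3} + y \left(-4 - 5 \left(4 + \sqrt{6 - 5}\right)\right) = - \frac{2}{3} + y \left(-4 - 5 \left(4 + \sqrt{1}\right)\right) = - \frac{2}{3} + y \left(-4 - 5 \left(4 + 1\right)\right) = - \frac{2}{3} + y \left(-4 - 25\right) = - \frac{2}{3} + y \left(-29\right) = - \frac{2}{3} - 29 y$)
$M{\left(-136 \right)} - 41518 = \left(- \frac{2}{3} - -3944\right) - 41518 = \left(- \frac{2}{3} + 3944\right) - 41518 = \frac{11830}{3} - 41518 = - \frac{112724}{3}$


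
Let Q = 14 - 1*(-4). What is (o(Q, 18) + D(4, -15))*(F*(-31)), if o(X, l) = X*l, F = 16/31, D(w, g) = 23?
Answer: -5552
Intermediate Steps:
F = 16/31 (F = 16*(1/31) = 16/31 ≈ 0.51613)
Q = 18 (Q = 14 + 4 = 18)
(o(Q, 18) + D(4, -15))*(F*(-31)) = (18*18 + 23)*((16/31)*(-31)) = (324 + 23)*(-16) = 347*(-16) = -5552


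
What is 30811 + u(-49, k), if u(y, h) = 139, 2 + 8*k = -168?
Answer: 30950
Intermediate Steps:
k = -85/4 (k = -¼ + (⅛)*(-168) = -¼ - 21 = -85/4 ≈ -21.250)
30811 + u(-49, k) = 30811 + 139 = 30950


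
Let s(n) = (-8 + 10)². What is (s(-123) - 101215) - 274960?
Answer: -376171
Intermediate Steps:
s(n) = 4 (s(n) = 2² = 4)
(s(-123) - 101215) - 274960 = (4 - 101215) - 274960 = -101211 - 274960 = -376171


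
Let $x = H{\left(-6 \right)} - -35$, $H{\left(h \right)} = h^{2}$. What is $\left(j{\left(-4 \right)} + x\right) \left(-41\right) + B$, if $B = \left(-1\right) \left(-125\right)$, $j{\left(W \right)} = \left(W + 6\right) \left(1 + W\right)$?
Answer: $-2540$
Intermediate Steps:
$x = 71$ ($x = \left(-6\right)^{2} - -35 = 36 + 35 = 71$)
$j{\left(W \right)} = \left(1 + W\right) \left(6 + W\right)$ ($j{\left(W \right)} = \left(6 + W\right) \left(1 + W\right) = \left(1 + W\right) \left(6 + W\right)$)
$B = 125$
$\left(j{\left(-4 \right)} + x\right) \left(-41\right) + B = \left(\left(6 + \left(-4\right)^{2} + 7 \left(-4\right)\right) + 71\right) \left(-41\right) + 125 = \left(\left(6 + 16 - 28\right) + 71\right) \left(-41\right) + 125 = \left(-6 + 71\right) \left(-41\right) + 125 = 65 \left(-41\right) + 125 = -2665 + 125 = -2540$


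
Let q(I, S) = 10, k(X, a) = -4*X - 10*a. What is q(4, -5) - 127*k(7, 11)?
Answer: 17536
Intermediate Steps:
k(X, a) = -10*a - 4*X
q(4, -5) - 127*k(7, 11) = 10 - 127*(-10*11 - 4*7) = 10 - 127*(-110 - 28) = 10 - 127*(-138) = 10 + 17526 = 17536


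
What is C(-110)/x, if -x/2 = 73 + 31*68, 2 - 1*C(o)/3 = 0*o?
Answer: -1/727 ≈ -0.0013755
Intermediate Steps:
C(o) = 6 (C(o) = 6 - 0*o = 6 - 3*0 = 6 + 0 = 6)
x = -4362 (x = -2*(73 + 31*68) = -2*(73 + 2108) = -2*2181 = -4362)
C(-110)/x = 6/(-4362) = 6*(-1/4362) = -1/727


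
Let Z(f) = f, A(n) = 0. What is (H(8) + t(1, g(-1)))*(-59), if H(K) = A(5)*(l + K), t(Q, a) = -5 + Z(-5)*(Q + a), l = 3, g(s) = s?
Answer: 295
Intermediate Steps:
t(Q, a) = -5 - 5*Q - 5*a (t(Q, a) = -5 - 5*(Q + a) = -5 + (-5*Q - 5*a) = -5 - 5*Q - 5*a)
H(K) = 0 (H(K) = 0*(3 + K) = 0)
(H(8) + t(1, g(-1)))*(-59) = (0 + (-5 - 5*1 - 5*(-1)))*(-59) = (0 + (-5 - 5 + 5))*(-59) = (0 - 5)*(-59) = -5*(-59) = 295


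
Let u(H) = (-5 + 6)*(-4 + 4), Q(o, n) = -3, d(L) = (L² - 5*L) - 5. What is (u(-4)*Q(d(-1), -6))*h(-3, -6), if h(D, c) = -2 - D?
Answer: 0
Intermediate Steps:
d(L) = -5 + L² - 5*L
u(H) = 0 (u(H) = 1*0 = 0)
(u(-4)*Q(d(-1), -6))*h(-3, -6) = (0*(-3))*(-2 - 1*(-3)) = 0*(-2 + 3) = 0*1 = 0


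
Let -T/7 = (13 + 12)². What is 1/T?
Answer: -1/4375 ≈ -0.00022857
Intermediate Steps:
T = -4375 (T = -7*(13 + 12)² = -7*25² = -7*625 = -4375)
1/T = 1/(-4375) = -1/4375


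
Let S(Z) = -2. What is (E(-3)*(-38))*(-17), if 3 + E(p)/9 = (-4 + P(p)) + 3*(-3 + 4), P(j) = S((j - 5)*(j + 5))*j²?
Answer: -127908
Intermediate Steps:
P(j) = -2*j²
E(p) = -36 - 18*p² (E(p) = -27 + 9*((-4 - 2*p²) + 3*(-3 + 4)) = -27 + 9*((-4 - 2*p²) + 3*1) = -27 + 9*((-4 - 2*p²) + 3) = -27 + 9*(-1 - 2*p²) = -27 + (-9 - 18*p²) = -36 - 18*p²)
(E(-3)*(-38))*(-17) = ((-36 - 18*(-3)²)*(-38))*(-17) = ((-36 - 18*9)*(-38))*(-17) = ((-36 - 162)*(-38))*(-17) = -198*(-38)*(-17) = 7524*(-17) = -127908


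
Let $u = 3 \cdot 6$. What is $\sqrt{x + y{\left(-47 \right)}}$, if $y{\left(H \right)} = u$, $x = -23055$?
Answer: $i \sqrt{23037} \approx 151.78 i$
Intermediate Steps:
$u = 18$
$y{\left(H \right)} = 18$
$\sqrt{x + y{\left(-47 \right)}} = \sqrt{-23055 + 18} = \sqrt{-23037} = i \sqrt{23037}$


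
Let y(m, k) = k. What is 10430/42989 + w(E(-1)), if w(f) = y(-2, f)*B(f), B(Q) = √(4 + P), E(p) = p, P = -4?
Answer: 10430/42989 ≈ 0.24262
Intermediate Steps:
B(Q) = 0 (B(Q) = √(4 - 4) = √0 = 0)
w(f) = 0 (w(f) = f*0 = 0)
10430/42989 + w(E(-1)) = 10430/42989 + 0 = 10430/42989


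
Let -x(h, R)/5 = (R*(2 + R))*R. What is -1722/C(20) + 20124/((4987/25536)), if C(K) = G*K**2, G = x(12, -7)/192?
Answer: 2248238558376/21818125 ≈ 1.0304e+5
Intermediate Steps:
x(h, R) = -5*R**2*(2 + R) (x(h, R) = -5*R*(2 + R)*R = -5*R**2*(2 + R))
G = 1225/192 (G = (5*(-7)**2*(-2 - 1*(-7)))/192 = (5*49*(-2 + 7))*(1/192) = (5*49*5)*(1/192) = 1225*(1/192) = 1225/192 ≈ 6.3802)
C(K) = 1225*K**2/192
-1722/C(20) + 20124/((4987/25536)) = -1722/((1225/192)*20**2) + 20124/((4987/25536)) = -1722/((1225/192)*400) + 20124/((4987*(1/25536))) = -1722/30625/12 + 20124/(4987/25536) = -1722*12/30625 + 20124*(25536/4987) = -2952/4375 + 513886464/4987 = 2248238558376/21818125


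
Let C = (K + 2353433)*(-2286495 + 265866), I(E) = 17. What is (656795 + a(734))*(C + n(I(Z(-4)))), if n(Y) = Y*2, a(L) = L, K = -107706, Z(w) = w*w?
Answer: -2983722670380682721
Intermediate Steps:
Z(w) = w²
n(Y) = 2*Y
C = -4537781102283 (C = (-107706 + 2353433)*(-2286495 + 265866) = 2245727*(-2020629) = -4537781102283)
(656795 + a(734))*(C + n(I(Z(-4)))) = (656795 + 734)*(-4537781102283 + 2*17) = 657529*(-4537781102283 + 34) = 657529*(-4537781102249) = -2983722670380682721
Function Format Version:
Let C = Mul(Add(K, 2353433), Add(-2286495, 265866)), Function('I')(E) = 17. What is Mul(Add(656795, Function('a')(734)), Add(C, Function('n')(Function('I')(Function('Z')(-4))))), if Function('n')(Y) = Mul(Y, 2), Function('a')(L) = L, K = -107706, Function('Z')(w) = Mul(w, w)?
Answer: -2983722670380682721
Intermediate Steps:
Function('Z')(w) = Pow(w, 2)
Function('n')(Y) = Mul(2, Y)
C = -4537781102283 (C = Mul(Add(-107706, 2353433), Add(-2286495, 265866)) = Mul(2245727, -2020629) = -4537781102283)
Mul(Add(656795, Function('a')(734)), Add(C, Function('n')(Function('I')(Function('Z')(-4))))) = Mul(Add(656795, 734), Add(-4537781102283, Mul(2, 17))) = Mul(657529, Add(-4537781102283, 34)) = Mul(657529, -4537781102249) = -2983722670380682721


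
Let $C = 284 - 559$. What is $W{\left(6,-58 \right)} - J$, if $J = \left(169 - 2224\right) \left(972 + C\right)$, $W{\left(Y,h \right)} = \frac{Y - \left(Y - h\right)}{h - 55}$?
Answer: $\frac{161853913}{113} \approx 1.4323 \cdot 10^{6}$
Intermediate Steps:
$W{\left(Y,h \right)} = \frac{h}{-55 + h}$
$C = -275$ ($C = 284 - 559 = -275$)
$J = -1432335$ ($J = \left(169 - 2224\right) \left(972 - 275\right) = \left(-2055\right) 697 = -1432335$)
$W{\left(6,-58 \right)} - J = - \frac{58}{-55 - 58} - -1432335 = - \frac{58}{-113} + 1432335 = \left(-58\right) \left(- \frac{1}{113}\right) + 1432335 = \frac{58}{113} + 1432335 = \frac{161853913}{113}$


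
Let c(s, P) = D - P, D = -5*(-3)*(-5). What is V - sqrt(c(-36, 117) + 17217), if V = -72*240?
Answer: -17280 - 5*sqrt(681) ≈ -17410.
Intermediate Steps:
D = -75 (D = 15*(-5) = -75)
c(s, P) = -75 - P
V = -17280
V - sqrt(c(-36, 117) + 17217) = -17280 - sqrt((-75 - 1*117) + 17217) = -17280 - sqrt((-75 - 117) + 17217) = -17280 - sqrt(-192 + 17217) = -17280 - sqrt(17025) = -17280 - 5*sqrt(681)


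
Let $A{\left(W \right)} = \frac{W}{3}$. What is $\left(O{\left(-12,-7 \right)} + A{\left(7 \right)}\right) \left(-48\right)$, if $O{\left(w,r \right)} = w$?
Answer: $464$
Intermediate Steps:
$A{\left(W \right)} = \frac{W}{3}$ ($A{\left(W \right)} = W \frac{1}{3} = \frac{W}{3}$)
$\left(O{\left(-12,-7 \right)} + A{\left(7 \right)}\right) \left(-48\right) = \left(-12 + \frac{1}{3} \cdot 7\right) \left(-48\right) = \left(-12 + \frac{7}{3}\right) \left(-48\right) = \left(- \frac{29}{3}\right) \left(-48\right) = 464$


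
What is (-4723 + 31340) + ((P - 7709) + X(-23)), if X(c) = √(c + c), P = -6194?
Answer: 12714 + I*√46 ≈ 12714.0 + 6.7823*I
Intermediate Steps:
X(c) = √2*√c (X(c) = √(2*c) = √2*√c)
(-4723 + 31340) + ((P - 7709) + X(-23)) = (-4723 + 31340) + ((-6194 - 7709) + √2*√(-23)) = 26617 + (-13903 + √2*(I*√23)) = 26617 + (-13903 + I*√46) = 12714 + I*√46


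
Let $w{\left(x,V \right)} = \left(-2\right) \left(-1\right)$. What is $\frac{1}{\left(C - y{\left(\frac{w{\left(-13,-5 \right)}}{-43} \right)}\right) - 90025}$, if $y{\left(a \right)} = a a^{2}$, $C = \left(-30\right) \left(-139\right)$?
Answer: $- \frac{79507}{6826073477} \approx -1.1648 \cdot 10^{-5}$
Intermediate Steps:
$w{\left(x,V \right)} = 2$
$C = 4170$
$y{\left(a \right)} = a^{3}$
$\frac{1}{\left(C - y{\left(\frac{w{\left(-13,-5 \right)}}{-43} \right)}\right) - 90025} = \frac{1}{\left(4170 - \left(\frac{2}{-43}\right)^{3}\right) - 90025} = \frac{1}{\left(4170 - \left(2 \left(- \frac{1}{43}\right)\right)^{3}\right) - 90025} = \frac{1}{\left(4170 - \left(- \frac{2}{43}\right)^{3}\right) - 90025} = \frac{1}{\left(4170 - - \frac{8}{79507}\right) - 90025} = \frac{1}{\left(4170 + \frac{8}{79507}\right) - 90025} = \frac{1}{\frac{331544198}{79507} - 90025} = \frac{1}{- \frac{6826073477}{79507}} = - \frac{79507}{6826073477}$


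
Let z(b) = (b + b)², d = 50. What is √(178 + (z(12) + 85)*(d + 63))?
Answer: 3*√8319 ≈ 273.63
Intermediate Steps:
z(b) = 4*b² (z(b) = (2*b)² = 4*b²)
√(178 + (z(12) + 85)*(d + 63)) = √(178 + (4*12² + 85)*(50 + 63)) = √(178 + (4*144 + 85)*113) = √(178 + (576 + 85)*113) = √(178 + 661*113) = √(178 + 74693) = √74871 = 3*√8319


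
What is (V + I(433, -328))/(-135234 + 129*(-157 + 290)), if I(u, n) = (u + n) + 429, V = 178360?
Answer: -178894/118077 ≈ -1.5151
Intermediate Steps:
I(u, n) = 429 + n + u (I(u, n) = (n + u) + 429 = 429 + n + u)
(V + I(433, -328))/(-135234 + 129*(-157 + 290)) = (178360 + (429 - 328 + 433))/(-135234 + 129*(-157 + 290)) = (178360 + 534)/(-135234 + 129*133) = 178894/(-135234 + 17157) = 178894/(-118077) = 178894*(-1/118077) = -178894/118077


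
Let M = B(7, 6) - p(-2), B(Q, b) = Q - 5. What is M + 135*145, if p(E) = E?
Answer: 19579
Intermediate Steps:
B(Q, b) = -5 + Q
M = 4 (M = (-5 + 7) - 1*(-2) = 2 + 2 = 4)
M + 135*145 = 4 + 135*145 = 4 + 19575 = 19579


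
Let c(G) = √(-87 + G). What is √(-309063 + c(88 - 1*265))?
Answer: √(-309063 + 2*I*√66) ≈ 0.01 + 555.93*I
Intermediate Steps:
√(-309063 + c(88 - 1*265)) = √(-309063 + √(-87 + (88 - 1*265))) = √(-309063 + √(-87 + (88 - 265))) = √(-309063 + √(-87 - 177)) = √(-309063 + √(-264)) = √(-309063 + 2*I*√66)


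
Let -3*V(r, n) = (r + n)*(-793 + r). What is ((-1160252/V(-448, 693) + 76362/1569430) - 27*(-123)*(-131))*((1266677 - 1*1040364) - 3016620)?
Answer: 57927309176755404610848/47717734435 ≈ 1.2140e+12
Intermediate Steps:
V(r, n) = -(-793 + r)*(n + r)/3 (V(r, n) = -(r + n)*(-793 + r)/3 = -(n + r)*(-793 + r)/3 = -(-793 + r)*(n + r)/3)
((-1160252/V(-448, 693) + 76362/1569430) - 27*(-123)*(-131))*((1266677 - 1*1040364) - 3016620) = ((-1160252/(-⅓*(-448)² + (793/3)*693 + (793/3)*(-448) - ⅓*693*(-448)) + 76362/1569430) - 27*(-123)*(-131))*((1266677 - 1*1040364) - 3016620) = ((-1160252/(-⅓*200704 + 183183 - 355264/3 + 103488) + 76362*(1/1569430)) + 3321*(-131))*((1266677 - 1040364) - 3016620) = ((-1160252/(-200704/3 + 183183 - 355264/3 + 103488) + 38181/784715) - 435051)*(226313 - 3016620) = ((-1160252/304045/3 + 38181/784715) - 435051)*(-2790307) = ((-1160252*3/304045 + 38181/784715) - 435051)*(-2790307) = ((-3480756/304045 + 38181/784715) - 435051)*(-2790307) = (-543958540479/47717734435 - 435051)*(-2790307) = -20760192042221664/47717734435*(-2790307) = 57927309176755404610848/47717734435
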